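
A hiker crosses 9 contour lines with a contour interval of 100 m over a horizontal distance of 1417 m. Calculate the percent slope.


elevation change = 9 * 100 = 900 m
slope = 900 / 1417 * 100 = 63.5%

63.5%


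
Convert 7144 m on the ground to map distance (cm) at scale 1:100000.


map_cm = 7144 * 100 / 100000 = 7.144 cm ≈ 7.14 cm

7.14 cm


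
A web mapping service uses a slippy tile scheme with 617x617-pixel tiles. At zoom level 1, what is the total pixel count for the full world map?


tiles per axis = 2^1 = 2
total tiles = 2^2 = 4
pixels per axis = 2 * 617 = 1234
total pixels = 1234^2 = 1522756

1522756 pixels


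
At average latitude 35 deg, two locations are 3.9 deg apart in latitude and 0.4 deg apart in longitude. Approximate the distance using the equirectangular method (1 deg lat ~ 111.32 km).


dlat_km = 3.9 * 111.32 = 434.148
dlon_km = 0.4 * 111.32 * cos(35) ≈ 36.475
dist = sqrt(434.148^2 + 36.475^2) ≈ 435.7 km

435.7 km


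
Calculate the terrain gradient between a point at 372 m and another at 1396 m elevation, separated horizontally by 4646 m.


gradient = (1396 - 372) / 4646 = 1024 / 4646 = 0.2204

0.2204


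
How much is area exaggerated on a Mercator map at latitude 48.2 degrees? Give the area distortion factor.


area_distortion = 1/cos^2(48.2) = 2.251

2.251


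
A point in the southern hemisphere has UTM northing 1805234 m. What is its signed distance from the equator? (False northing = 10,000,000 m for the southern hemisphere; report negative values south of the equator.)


For southern: actual = 1805234 - 10000000 = -8194766 m

-8194766 m


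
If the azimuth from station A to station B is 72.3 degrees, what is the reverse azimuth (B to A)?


back azimuth = (72.3 + 180) mod 360 = 252.3 degrees

252.3 degrees


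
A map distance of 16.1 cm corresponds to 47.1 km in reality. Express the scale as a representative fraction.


ground = 47.1 km = 4710000 cm; RF denominator = ground / map = 4710000 / 16.1 ≈ 292547; RF = 1:292547

1:292547


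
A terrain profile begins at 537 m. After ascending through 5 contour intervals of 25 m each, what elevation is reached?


elevation = 537 + 5 * 25 = 662 m

662 m


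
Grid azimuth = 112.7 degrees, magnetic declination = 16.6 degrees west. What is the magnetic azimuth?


magnetic azimuth = grid azimuth - declination (east +ve)
mag_az = 112.7 - -16.6 = 129.3 degrees

129.3 degrees


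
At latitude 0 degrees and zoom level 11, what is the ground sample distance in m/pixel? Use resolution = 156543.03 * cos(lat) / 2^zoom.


res = 156543.03 * cos(0) / 2^11 = 156543.03 * 1.0 / 2048 = 76.44 m/pixel

76.44 m/pixel


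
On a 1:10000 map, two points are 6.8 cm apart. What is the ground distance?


ground = 6.8 cm * 10000 / 100 = 680.0 m

680.0 m


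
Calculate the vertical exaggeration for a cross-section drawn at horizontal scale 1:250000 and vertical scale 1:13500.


VE = horizontal_scale / vertical_scale = 250000 / 13500 ≈ 18.5

18.5x


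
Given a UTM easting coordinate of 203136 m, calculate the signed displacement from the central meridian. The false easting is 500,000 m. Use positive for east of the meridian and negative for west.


displacement = 203136 - 500000 = -296864 m

-296864 m


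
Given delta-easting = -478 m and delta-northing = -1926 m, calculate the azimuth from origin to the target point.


az = atan2(-478, -1926) = -166.1 deg
adjusted to 0-360: 193.9 degrees

193.9 degrees


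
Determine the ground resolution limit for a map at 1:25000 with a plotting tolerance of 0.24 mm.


ground = 0.24 mm * 25000 / 1000 = 6.0 m

6.0 m


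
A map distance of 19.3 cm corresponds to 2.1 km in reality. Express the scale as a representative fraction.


ground = 2.1 km = 210000 cm; RF denominator = ground / map = 210000 / 19.3 ≈ 10881; RF = 1:10881

1:10881


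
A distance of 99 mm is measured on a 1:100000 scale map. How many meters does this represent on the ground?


ground = 99 mm * 100000 / 1000 = 9900.0 m

9900.0 m


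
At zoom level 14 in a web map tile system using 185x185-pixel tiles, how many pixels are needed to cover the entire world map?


tiles per axis = 2^14 = 16384
total tiles = 16384^2 = 268435456
pixels per axis = 16384 * 185 = 3031040
total pixels = 3031040^2 = 9187203481600

9187203481600 pixels


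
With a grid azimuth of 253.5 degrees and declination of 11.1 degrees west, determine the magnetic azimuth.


magnetic azimuth = grid azimuth - declination (east +ve)
mag_az = 253.5 - -11.1 = 264.6 degrees

264.6 degrees


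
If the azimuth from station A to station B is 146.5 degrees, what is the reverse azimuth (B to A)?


back azimuth = (146.5 + 180) mod 360 = 326.5 degrees

326.5 degrees


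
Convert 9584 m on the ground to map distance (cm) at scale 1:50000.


map_cm = 9584 * 100 / 50000 = 19.168 cm ≈ 19.17 cm

19.17 cm


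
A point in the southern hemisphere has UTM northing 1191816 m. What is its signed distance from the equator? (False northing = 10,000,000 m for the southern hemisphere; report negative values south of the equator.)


For southern: actual = 1191816 - 10000000 = -8808184 m

-8808184 m


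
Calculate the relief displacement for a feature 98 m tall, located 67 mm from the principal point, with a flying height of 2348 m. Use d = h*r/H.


d = h * r / H = 98 * 67 / 2348 = 2.8 mm

2.8 mm


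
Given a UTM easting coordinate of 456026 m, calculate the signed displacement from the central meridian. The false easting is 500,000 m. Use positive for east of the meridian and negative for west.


displacement = 456026 - 500000 = -43974 m

-43974 m


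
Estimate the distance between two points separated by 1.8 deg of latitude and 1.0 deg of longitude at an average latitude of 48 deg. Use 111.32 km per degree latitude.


dlat_km = 1.8 * 111.32 = 200.376
dlon_km = 1.0 * 111.32 * cos(48) ≈ 74.488
dist = sqrt(200.376^2 + 74.488^2) ≈ 213.8 km

213.8 km


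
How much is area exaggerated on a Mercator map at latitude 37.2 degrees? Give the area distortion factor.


area_distortion = 1/cos^2(37.2) = 1.576

1.576


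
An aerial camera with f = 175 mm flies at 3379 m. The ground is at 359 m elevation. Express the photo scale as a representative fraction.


scale = f / (H - h) = 175 mm / 3020 m = 175 / 3020000 = 1:17257

1:17257


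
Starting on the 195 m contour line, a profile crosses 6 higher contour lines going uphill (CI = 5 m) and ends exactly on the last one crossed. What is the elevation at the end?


elevation = 195 + 6 * 5 = 225 m

225 m


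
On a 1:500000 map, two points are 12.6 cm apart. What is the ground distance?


ground = 12.6 cm * 500000 / 100 = 63000.0 m = 63.0 km

63.0 km


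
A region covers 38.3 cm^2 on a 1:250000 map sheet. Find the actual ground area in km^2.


ground_area = 38.3 * (250000/100)^2 = 239375000.0 m^2 = 239.375 km^2

239.375 km^2


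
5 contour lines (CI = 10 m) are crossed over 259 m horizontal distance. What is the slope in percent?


elevation change = 5 * 10 = 50 m
slope = 50 / 259 * 100 = 19.3%

19.3%


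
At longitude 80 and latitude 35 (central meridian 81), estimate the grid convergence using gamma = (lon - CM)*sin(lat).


gamma = (80 - 81) * sin(35) = -1 * 0.573576 = -0.574 degrees

-0.574 degrees


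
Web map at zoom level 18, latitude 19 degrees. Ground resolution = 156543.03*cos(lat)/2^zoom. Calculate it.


res = 156543.03 * cos(19) / 2^18 = 156543.03 * 0.94551858 / 262144 = 0.56 m/pixel

0.56 m/pixel


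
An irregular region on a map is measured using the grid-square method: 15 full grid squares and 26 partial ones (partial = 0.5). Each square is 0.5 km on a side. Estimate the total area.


effective squares = 15 + 26 * 0.5 = 28.0
area = 28.0 * 0.25 = 7.0 km^2

7.0 km^2


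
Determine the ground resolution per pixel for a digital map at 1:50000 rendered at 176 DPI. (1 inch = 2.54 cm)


pixel_cm = 2.54 / 176 ≈ 0.014432 cm
ground = pixel_cm * 50000 / 100 = 2.54 * 50000 / (176 * 100) = 127000 / 17600 ≈ 7.22 m

7.22 m


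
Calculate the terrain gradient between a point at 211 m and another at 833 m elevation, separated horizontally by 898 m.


gradient = (833 - 211) / 898 = 622 / 898 = 0.6927

0.6927


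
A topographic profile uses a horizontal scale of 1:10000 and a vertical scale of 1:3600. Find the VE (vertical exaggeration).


VE = horizontal_scale / vertical_scale = 10000 / 3600 ≈ 2.8

2.8x


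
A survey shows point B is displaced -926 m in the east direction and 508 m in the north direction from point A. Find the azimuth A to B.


az = atan2(-926, 508) = -61.3 deg
adjusted to 0-360: 298.7 degrees

298.7 degrees


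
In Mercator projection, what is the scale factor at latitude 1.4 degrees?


SF = 1 / cos(1.4) = 1 / 0.999701 = 1.0

1.0


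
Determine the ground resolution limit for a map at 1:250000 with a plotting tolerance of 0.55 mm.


ground = 0.55 mm * 250000 / 1000 = 137.5 m

137.5 m


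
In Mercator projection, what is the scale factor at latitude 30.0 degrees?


SF = 1 / cos(30.0) = 1 / 0.866025 = 1.155

1.155


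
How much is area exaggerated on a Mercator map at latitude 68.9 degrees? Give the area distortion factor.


area_distortion = 1/cos^2(68.9) = 7.716

7.716


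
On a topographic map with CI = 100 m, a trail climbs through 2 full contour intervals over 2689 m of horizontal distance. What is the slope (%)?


elevation change = 2 * 100 = 200 m
slope = 200 / 2689 * 100 = 7.4%

7.4%


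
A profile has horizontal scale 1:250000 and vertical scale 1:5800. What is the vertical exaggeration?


VE = horizontal_scale / vertical_scale = 250000 / 5800 ≈ 43.1

43.1x


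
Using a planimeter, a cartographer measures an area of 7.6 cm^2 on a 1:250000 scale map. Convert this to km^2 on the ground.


ground_area = 7.6 * (250000/100)^2 = 47500000.0 m^2 = 47.5 km^2

47.5 km^2


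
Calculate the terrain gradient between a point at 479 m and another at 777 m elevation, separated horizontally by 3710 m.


gradient = (777 - 479) / 3710 = 298 / 3710 = 0.0803

0.0803


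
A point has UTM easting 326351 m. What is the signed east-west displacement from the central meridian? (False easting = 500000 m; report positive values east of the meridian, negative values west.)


displacement = 326351 - 500000 = -173649 m

-173649 m


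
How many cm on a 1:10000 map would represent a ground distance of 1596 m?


map_cm = 1596 * 100 / 10000 = 15.96 cm

15.96 cm


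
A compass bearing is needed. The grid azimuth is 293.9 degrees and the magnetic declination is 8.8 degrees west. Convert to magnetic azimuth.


magnetic azimuth = grid azimuth - declination (east +ve)
mag_az = 293.9 - -8.8 = 302.7 degrees

302.7 degrees


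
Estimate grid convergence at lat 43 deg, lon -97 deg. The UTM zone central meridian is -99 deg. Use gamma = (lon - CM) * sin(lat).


gamma = (-97 - -99) * sin(43) = 2 * 0.681998 = 1.364 degrees

1.364 degrees


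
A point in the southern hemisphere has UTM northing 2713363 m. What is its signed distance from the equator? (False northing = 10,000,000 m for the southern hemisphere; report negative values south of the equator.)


For southern: actual = 2713363 - 10000000 = -7286637 m

-7286637 m


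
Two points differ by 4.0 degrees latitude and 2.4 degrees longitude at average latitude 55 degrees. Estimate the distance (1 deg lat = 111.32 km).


dlat_km = 4.0 * 111.32 = 445.28
dlon_km = 2.4 * 111.32 * cos(55) ≈ 153.241
dist = sqrt(445.28^2 + 153.241^2) ≈ 470.9 km

470.9 km


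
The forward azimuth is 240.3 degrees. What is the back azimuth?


back azimuth = (240.3 + 180) mod 360 = 60.3 degrees

60.3 degrees


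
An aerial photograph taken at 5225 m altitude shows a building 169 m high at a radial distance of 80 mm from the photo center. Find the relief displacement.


d = h * r / H = 169 * 80 / 5225 = 2.59 mm

2.59 mm


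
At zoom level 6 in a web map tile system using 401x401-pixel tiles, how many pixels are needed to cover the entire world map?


tiles per axis = 2^6 = 64
total tiles = 64^2 = 4096
pixels per axis = 64 * 401 = 25664
total pixels = 25664^2 = 658640896

658640896 pixels


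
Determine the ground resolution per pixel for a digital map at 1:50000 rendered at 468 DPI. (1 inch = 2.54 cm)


pixel_cm = 2.54 / 468 ≈ 0.005427 cm
ground = pixel_cm * 50000 / 100 = 2.54 * 50000 / (468 * 100) = 127000 / 46800 ≈ 2.71 m

2.71 m


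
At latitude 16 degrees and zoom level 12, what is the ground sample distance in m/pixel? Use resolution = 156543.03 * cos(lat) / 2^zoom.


res = 156543.03 * cos(16) / 2^12 = 156543.03 * 0.9612617 / 4096 = 36.74 m/pixel

36.74 m/pixel


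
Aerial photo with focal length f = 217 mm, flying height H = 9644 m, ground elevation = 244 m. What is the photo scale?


scale = f / (H - h) = 217 mm / 9400 m = 217 / 9400000 = 1:43318

1:43318


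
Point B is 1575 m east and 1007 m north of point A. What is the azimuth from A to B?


az = atan2(1575, 1007) = 57.4 deg
adjusted to 0-360: 57.4 degrees

57.4 degrees


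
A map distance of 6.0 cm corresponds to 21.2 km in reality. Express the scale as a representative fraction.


ground = 21.2 km = 2120000 cm; RF denominator = ground / map = 2120000 / 6.0 ≈ 353333; RF = 1:353333

1:353333


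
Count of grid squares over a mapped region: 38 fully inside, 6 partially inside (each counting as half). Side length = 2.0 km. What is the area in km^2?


effective squares = 38 + 6 * 0.5 = 41.0
area = 41.0 * 4.0 = 164.0 km^2

164.0 km^2


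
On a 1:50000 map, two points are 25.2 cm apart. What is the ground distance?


ground = 25.2 cm * 50000 / 100 = 12600.0 m = 12.6 km

12.6 km


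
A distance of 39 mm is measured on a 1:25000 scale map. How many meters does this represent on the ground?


ground = 39 mm * 25000 / 1000 = 975.0 m

975.0 m


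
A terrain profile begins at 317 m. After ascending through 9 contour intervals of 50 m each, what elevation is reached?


elevation = 317 + 9 * 50 = 767 m

767 m


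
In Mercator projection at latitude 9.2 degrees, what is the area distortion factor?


area_distortion = 1/cos^2(9.2) = 1.026

1.026


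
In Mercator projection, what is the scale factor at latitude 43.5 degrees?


SF = 1 / cos(43.5) = 1 / 0.725374 = 1.379

1.379


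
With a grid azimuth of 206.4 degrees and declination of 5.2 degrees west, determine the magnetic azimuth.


magnetic azimuth = grid azimuth - declination (east +ve)
mag_az = 206.4 - -5.2 = 211.6 degrees

211.6 degrees


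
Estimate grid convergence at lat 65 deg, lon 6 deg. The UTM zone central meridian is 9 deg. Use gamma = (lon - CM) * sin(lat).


gamma = (6 - 9) * sin(65) = -3 * 0.906308 = -2.719 degrees

-2.719 degrees


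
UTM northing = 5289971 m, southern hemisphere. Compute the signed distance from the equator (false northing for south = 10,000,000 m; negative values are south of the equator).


For southern: actual = 5289971 - 10000000 = -4710029 m

-4710029 m


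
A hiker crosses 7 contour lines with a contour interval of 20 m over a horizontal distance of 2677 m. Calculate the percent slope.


elevation change = 7 * 20 = 140 m
slope = 140 / 2677 * 100 = 5.2%

5.2%


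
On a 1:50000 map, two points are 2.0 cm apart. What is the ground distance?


ground = 2.0 cm * 50000 / 100 = 1000.0 m = 1.0 km

1.0 km


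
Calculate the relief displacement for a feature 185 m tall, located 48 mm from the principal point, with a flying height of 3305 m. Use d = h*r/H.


d = h * r / H = 185 * 48 / 3305 = 2.69 mm

2.69 mm


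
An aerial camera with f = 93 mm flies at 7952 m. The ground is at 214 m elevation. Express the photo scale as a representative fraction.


scale = f / (H - h) = 93 mm / 7738 m = 93 / 7738000 = 1:83204

1:83204


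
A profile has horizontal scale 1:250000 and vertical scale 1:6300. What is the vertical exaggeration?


VE = horizontal_scale / vertical_scale = 250000 / 6300 ≈ 39.7

39.7x


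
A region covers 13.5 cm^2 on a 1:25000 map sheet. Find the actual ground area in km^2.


ground_area = 13.5 * (25000/100)^2 = 843750.0 m^2 = 0.84375 km^2 ≈ 0.844 km^2

0.844 km^2


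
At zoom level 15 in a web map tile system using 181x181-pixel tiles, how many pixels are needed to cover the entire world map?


tiles per axis = 2^15 = 32768
total tiles = 32768^2 = 1073741824
pixels per axis = 32768 * 181 = 5931008
total pixels = 5931008^2 = 35176855896064

35176855896064 pixels


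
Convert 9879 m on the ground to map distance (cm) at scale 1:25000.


map_cm = 9879 * 100 / 25000 = 39.516 cm ≈ 39.52 cm

39.52 cm


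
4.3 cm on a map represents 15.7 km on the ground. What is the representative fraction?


ground = 15.7 km = 1570000 cm; RF denominator = ground / map = 1570000 / 4.3 ≈ 365116; RF = 1:365116

1:365116


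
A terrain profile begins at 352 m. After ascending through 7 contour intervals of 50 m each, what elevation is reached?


elevation = 352 + 7 * 50 = 702 m

702 m


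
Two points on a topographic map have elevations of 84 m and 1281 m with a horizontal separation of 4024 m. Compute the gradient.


gradient = (1281 - 84) / 4024 = 1197 / 4024 = 0.2975

0.2975


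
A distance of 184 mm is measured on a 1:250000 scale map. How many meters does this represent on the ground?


ground = 184 mm * 250000 / 1000 = 46000.0 m

46000.0 m


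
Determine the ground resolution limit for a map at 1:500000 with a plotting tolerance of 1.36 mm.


ground = 1.36 mm * 500000 / 1000 = 680.0 m

680.0 m


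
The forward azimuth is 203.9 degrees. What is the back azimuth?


back azimuth = (203.9 + 180) mod 360 = 23.9 degrees

23.9 degrees


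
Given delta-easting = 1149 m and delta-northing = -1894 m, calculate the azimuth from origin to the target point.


az = atan2(1149, -1894) = 148.8 deg
adjusted to 0-360: 148.8 degrees

148.8 degrees


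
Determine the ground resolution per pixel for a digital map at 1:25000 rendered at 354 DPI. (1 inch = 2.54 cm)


pixel_cm = 2.54 / 354 ≈ 0.007175 cm
ground = pixel_cm * 25000 / 100 = 2.54 * 25000 / (354 * 100) = 63500 / 35400 ≈ 1.79 m

1.79 m


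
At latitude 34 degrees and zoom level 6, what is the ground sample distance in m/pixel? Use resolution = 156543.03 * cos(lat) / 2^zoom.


res = 156543.03 * cos(34) / 2^6 = 156543.03 * 0.82903757 / 64 = 2027.81 m/pixel

2027.81 m/pixel


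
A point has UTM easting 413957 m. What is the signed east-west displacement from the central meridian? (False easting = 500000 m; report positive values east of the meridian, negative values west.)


displacement = 413957 - 500000 = -86043 m

-86043 m


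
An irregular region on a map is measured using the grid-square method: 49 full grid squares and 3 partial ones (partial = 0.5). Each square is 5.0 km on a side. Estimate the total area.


effective squares = 49 + 3 * 0.5 = 50.5
area = 50.5 * 25.0 = 1262.5 km^2

1262.5 km^2


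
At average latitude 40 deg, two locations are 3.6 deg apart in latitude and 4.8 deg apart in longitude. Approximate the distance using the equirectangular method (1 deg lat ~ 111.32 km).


dlat_km = 3.6 * 111.32 = 400.752
dlon_km = 4.8 * 111.32 * cos(40) ≈ 409.325
dist = sqrt(400.752^2 + 409.325^2) ≈ 572.8 km

572.8 km


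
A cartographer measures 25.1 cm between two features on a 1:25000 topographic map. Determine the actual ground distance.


ground = 25.1 cm * 25000 / 100 = 6275.0 m = 6.275 km

6.275 km


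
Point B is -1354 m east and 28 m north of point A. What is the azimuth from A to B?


az = atan2(-1354, 28) = -88.8 deg
adjusted to 0-360: 271.2 degrees

271.2 degrees


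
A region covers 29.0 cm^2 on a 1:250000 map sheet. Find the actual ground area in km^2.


ground_area = 29.0 * (250000/100)^2 = 181250000.0 m^2 = 181.25 km^2

181.25 km^2


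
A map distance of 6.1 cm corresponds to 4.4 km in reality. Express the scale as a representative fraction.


ground = 4.4 km = 440000 cm; RF denominator = ground / map = 440000 / 6.1 ≈ 72131; RF = 1:72131

1:72131


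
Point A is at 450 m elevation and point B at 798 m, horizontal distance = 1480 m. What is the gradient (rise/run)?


gradient = (798 - 450) / 1480 = 348 / 1480 = 0.2351

0.2351


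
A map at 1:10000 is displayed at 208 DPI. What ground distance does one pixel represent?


pixel_cm = 2.54 / 208 ≈ 0.012212 cm
ground = pixel_cm * 10000 / 100 = 2.54 * 10000 / (208 * 100) = 25400 / 20800 ≈ 1.22 m

1.22 m


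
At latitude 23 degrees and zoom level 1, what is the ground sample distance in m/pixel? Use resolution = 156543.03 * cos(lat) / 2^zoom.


res = 156543.03 * cos(23) / 2^1 = 156543.03 * 0.92050485 / 2 = 72049.31 m/pixel

72049.31 m/pixel


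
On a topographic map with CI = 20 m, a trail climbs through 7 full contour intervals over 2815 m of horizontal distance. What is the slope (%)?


elevation change = 7 * 20 = 140 m
slope = 140 / 2815 * 100 = 5.0%

5.0%


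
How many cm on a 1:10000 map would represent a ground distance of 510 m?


map_cm = 510 * 100 / 10000 = 5.1 cm

5.1 cm


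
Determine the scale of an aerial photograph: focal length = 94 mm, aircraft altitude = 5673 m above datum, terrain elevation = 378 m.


scale = f / (H - h) = 94 mm / 5295 m = 94 / 5295000 = 1:56330

1:56330


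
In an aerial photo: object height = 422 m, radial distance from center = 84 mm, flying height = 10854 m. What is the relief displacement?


d = h * r / H = 422 * 84 / 10854 = 3.27 mm

3.27 mm


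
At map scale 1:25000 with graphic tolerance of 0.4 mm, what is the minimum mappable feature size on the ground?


ground = 0.4 mm * 25000 / 1000 = 10.0 m

10.0 m


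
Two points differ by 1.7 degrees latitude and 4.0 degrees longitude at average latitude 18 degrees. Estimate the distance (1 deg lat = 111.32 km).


dlat_km = 1.7 * 111.32 = 189.244
dlon_km = 4.0 * 111.32 * cos(18) ≈ 423.486
dist = sqrt(189.244^2 + 423.486^2) ≈ 463.8 km

463.8 km


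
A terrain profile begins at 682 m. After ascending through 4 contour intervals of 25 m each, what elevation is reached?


elevation = 682 + 4 * 25 = 782 m

782 m


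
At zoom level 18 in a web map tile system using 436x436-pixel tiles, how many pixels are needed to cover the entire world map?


tiles per axis = 2^18 = 262144
total tiles = 262144^2 = 68719476736
pixels per axis = 262144 * 436 = 114294784
total pixels = 114294784^2 = 13063297649606656

13063297649606656 pixels


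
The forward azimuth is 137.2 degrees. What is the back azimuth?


back azimuth = (137.2 + 180) mod 360 = 317.2 degrees

317.2 degrees


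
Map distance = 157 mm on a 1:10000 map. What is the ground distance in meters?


ground = 157 mm * 10000 / 1000 = 1570.0 m

1570.0 m


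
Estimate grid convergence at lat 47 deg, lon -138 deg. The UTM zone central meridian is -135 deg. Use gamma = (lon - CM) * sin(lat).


gamma = (-138 - -135) * sin(47) = -3 * 0.731354 = -2.194 degrees

-2.194 degrees


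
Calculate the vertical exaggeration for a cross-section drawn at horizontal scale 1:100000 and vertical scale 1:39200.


VE = horizontal_scale / vertical_scale = 100000 / 39200 ≈ 2.6

2.6x


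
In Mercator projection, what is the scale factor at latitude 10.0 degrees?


SF = 1 / cos(10.0) = 1 / 0.984808 = 1.015

1.015


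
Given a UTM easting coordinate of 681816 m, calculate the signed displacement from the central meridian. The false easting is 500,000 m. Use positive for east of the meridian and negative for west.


displacement = 681816 - 500000 = 181816 m

181816 m


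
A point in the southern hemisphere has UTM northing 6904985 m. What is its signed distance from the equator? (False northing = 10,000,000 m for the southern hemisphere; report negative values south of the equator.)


For southern: actual = 6904985 - 10000000 = -3095015 m

-3095015 m


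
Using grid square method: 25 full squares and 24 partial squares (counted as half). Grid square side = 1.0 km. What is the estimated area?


effective squares = 25 + 24 * 0.5 = 37.0
area = 37.0 * 1.0 = 37.0 km^2

37.0 km^2


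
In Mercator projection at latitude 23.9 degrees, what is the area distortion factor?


area_distortion = 1/cos^2(23.9) = 1.196

1.196


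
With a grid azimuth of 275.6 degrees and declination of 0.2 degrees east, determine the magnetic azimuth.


magnetic azimuth = grid azimuth - declination (east +ve)
mag_az = 275.6 - 0.2 = 275.4 degrees

275.4 degrees


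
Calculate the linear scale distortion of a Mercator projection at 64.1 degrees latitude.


SF = 1 / cos(64.1) = 1 / 0.436802 = 2.289

2.289


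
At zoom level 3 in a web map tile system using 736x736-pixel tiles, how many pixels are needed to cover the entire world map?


tiles per axis = 2^3 = 8
total tiles = 8^2 = 64
pixels per axis = 8 * 736 = 5888
total pixels = 5888^2 = 34668544

34668544 pixels


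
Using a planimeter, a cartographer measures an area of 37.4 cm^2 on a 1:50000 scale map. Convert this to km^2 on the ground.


ground_area = 37.4 * (50000/100)^2 = 9350000.0 m^2 = 9.35 km^2

9.35 km^2


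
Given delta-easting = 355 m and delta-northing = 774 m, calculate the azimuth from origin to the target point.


az = atan2(355, 774) = 24.6 deg
adjusted to 0-360: 24.6 degrees

24.6 degrees


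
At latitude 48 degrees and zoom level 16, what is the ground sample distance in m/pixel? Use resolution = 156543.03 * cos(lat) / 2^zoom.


res = 156543.03 * cos(48) / 2^16 = 156543.03 * 0.66913061 / 65536 = 1.6 m/pixel

1.6 m/pixel


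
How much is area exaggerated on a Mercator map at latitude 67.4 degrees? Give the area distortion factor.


area_distortion = 1/cos^2(67.4) = 6.771

6.771


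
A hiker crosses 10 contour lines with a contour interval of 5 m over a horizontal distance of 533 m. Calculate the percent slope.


elevation change = 10 * 5 = 50 m
slope = 50 / 533 * 100 = 9.4%

9.4%


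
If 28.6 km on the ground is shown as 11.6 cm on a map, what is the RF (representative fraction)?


ground = 28.6 km = 2860000 cm; RF denominator = ground / map = 2860000 / 11.6 ≈ 246552; RF = 1:246552

1:246552


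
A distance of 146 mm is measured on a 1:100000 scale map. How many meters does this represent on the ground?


ground = 146 mm * 100000 / 1000 = 14600.0 m

14600.0 m


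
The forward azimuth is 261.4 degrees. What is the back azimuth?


back azimuth = (261.4 + 180) mod 360 = 81.4 degrees

81.4 degrees


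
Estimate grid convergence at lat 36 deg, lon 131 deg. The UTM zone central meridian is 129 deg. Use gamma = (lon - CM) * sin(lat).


gamma = (131 - 129) * sin(36) = 2 * 0.587785 = 1.176 degrees

1.176 degrees


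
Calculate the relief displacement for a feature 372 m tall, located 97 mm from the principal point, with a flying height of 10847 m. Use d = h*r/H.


d = h * r / H = 372 * 97 / 10847 = 3.33 mm

3.33 mm


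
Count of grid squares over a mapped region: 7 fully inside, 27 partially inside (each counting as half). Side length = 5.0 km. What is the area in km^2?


effective squares = 7 + 27 * 0.5 = 20.5
area = 20.5 * 25.0 = 512.5 km^2

512.5 km^2


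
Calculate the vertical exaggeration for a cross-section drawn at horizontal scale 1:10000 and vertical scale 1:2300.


VE = horizontal_scale / vertical_scale = 10000 / 2300 ≈ 4.3

4.3x


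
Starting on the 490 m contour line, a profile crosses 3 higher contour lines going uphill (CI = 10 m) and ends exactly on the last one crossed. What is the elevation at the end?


elevation = 490 + 3 * 10 = 520 m

520 m


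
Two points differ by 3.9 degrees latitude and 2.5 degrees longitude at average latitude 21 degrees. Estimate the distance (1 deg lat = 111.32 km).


dlat_km = 3.9 * 111.32 = 434.148
dlon_km = 2.5 * 111.32 * cos(21) ≈ 259.815
dist = sqrt(434.148^2 + 259.815^2) ≈ 506.0 km

506.0 km


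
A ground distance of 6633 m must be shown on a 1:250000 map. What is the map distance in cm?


map_cm = 6633 * 100 / 250000 = 2.6532 cm ≈ 2.65 cm

2.65 cm


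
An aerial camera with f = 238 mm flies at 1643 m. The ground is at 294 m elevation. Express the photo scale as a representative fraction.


scale = f / (H - h) = 238 mm / 1349 m = 238 / 1349000 = 1:5668

1:5668


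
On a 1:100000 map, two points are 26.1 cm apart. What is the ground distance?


ground = 26.1 cm * 100000 / 100 = 26100.0 m = 26.1 km

26.1 km


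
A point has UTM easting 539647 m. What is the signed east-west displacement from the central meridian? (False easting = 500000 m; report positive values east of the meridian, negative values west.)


displacement = 539647 - 500000 = 39647 m

39647 m


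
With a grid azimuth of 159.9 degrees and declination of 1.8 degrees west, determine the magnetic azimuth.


magnetic azimuth = grid azimuth - declination (east +ve)
mag_az = 159.9 - -1.8 = 161.7 degrees

161.7 degrees


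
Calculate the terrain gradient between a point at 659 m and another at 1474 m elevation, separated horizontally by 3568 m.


gradient = (1474 - 659) / 3568 = 815 / 3568 = 0.2284

0.2284


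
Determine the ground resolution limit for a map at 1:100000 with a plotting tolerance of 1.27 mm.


ground = 1.27 mm * 100000 / 1000 = 127.0 m

127.0 m


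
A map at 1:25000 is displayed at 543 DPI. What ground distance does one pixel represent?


pixel_cm = 2.54 / 543 ≈ 0.004678 cm
ground = pixel_cm * 25000 / 100 = 2.54 * 25000 / (543 * 100) = 63500 / 54300 ≈ 1.17 m

1.17 m


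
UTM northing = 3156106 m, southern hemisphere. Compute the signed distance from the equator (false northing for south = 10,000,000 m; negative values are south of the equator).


For southern: actual = 3156106 - 10000000 = -6843894 m

-6843894 m


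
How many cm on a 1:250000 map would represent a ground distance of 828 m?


map_cm = 828 * 100 / 250000 = 0.3312 cm ≈ 0.33 cm

0.33 cm


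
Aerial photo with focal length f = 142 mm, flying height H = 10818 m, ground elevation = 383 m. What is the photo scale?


scale = f / (H - h) = 142 mm / 10435 m = 142 / 10435000 = 1:73486

1:73486


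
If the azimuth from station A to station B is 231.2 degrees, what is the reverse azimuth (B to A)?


back azimuth = (231.2 + 180) mod 360 = 51.2 degrees

51.2 degrees


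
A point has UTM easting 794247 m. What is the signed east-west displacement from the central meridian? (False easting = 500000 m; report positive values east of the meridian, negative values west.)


displacement = 794247 - 500000 = 294247 m

294247 m


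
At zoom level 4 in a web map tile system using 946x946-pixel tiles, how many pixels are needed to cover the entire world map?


tiles per axis = 2^4 = 16
total tiles = 16^2 = 256
pixels per axis = 16 * 946 = 15136
total pixels = 15136^2 = 229098496

229098496 pixels


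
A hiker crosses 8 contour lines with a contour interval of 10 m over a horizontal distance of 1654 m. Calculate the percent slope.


elevation change = 8 * 10 = 80 m
slope = 80 / 1654 * 100 = 4.8%

4.8%


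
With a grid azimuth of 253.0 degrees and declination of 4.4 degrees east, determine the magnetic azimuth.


magnetic azimuth = grid azimuth - declination (east +ve)
mag_az = 253.0 - 4.4 = 248.6 degrees

248.6 degrees


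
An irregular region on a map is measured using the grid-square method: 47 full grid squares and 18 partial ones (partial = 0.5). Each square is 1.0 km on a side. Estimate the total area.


effective squares = 47 + 18 * 0.5 = 56.0
area = 56.0 * 1.0 = 56.0 km^2

56.0 km^2


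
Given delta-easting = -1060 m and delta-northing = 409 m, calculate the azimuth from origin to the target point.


az = atan2(-1060, 409) = -68.9 deg
adjusted to 0-360: 291.1 degrees

291.1 degrees


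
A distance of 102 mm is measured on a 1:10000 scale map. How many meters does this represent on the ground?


ground = 102 mm * 10000 / 1000 = 1020.0 m

1020.0 m


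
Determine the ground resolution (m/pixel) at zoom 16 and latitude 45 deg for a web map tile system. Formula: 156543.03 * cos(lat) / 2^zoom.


res = 156543.03 * cos(45) / 2^16 = 156543.03 * 0.70710678 / 65536 = 1.69 m/pixel

1.69 m/pixel


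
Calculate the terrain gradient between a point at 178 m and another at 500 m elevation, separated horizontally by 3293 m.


gradient = (500 - 178) / 3293 = 322 / 3293 = 0.0978

0.0978


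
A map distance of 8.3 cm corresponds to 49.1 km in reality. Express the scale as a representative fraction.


ground = 49.1 km = 4910000 cm; RF denominator = ground / map = 4910000 / 8.3 ≈ 591566; RF = 1:591566

1:591566


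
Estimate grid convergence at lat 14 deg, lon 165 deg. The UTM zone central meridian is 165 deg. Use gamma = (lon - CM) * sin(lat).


gamma = (165 - 165) * sin(14) = 0 * 0.241922 = 0.0 degrees

0.0 degrees


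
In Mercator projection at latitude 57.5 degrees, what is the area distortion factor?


area_distortion = 1/cos^2(57.5) = 3.464

3.464


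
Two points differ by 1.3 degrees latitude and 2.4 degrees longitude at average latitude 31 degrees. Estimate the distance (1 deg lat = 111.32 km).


dlat_km = 1.3 * 111.32 = 144.716
dlon_km = 2.4 * 111.32 * cos(31) ≈ 229.008
dist = sqrt(144.716^2 + 229.008^2) ≈ 270.9 km

270.9 km


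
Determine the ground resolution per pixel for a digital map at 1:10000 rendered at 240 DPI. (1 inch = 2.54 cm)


pixel_cm = 2.54 / 240 ≈ 0.010583 cm
ground = pixel_cm * 10000 / 100 = 2.54 * 10000 / (240 * 100) = 25400 / 24000 ≈ 1.06 m

1.06 m


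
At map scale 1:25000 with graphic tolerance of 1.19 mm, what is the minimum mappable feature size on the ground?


ground = 1.19 mm * 25000 / 1000 = 29.75 m

29.75 m


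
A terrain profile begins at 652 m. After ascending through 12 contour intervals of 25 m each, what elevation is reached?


elevation = 652 + 12 * 25 = 952 m

952 m


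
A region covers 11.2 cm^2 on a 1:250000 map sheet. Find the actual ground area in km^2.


ground_area = 11.2 * (250000/100)^2 = 70000000.0 m^2 = 70.0 km^2

70.0 km^2


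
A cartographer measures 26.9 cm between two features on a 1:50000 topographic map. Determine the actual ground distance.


ground = 26.9 cm * 50000 / 100 = 13450.0 m = 13.45 km

13.45 km


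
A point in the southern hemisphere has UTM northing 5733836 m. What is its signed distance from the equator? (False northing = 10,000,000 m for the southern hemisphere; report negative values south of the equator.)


For southern: actual = 5733836 - 10000000 = -4266164 m

-4266164 m


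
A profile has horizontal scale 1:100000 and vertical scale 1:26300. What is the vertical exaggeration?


VE = horizontal_scale / vertical_scale = 100000 / 26300 ≈ 3.8

3.8x


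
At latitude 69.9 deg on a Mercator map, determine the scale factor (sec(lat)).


SF = 1 / cos(69.9) = 1 / 0.34366 = 2.91

2.91


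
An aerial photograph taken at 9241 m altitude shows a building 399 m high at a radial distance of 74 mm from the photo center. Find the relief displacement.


d = h * r / H = 399 * 74 / 9241 = 3.2 mm

3.2 mm


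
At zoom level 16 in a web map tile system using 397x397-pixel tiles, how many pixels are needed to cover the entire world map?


tiles per axis = 2^16 = 65536
total tiles = 65536^2 = 4294967296
pixels per axis = 65536 * 397 = 26017792
total pixels = 26017792^2 = 676925500555264

676925500555264 pixels


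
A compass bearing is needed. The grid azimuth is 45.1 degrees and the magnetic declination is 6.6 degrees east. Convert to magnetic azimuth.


magnetic azimuth = grid azimuth - declination (east +ve)
mag_az = 45.1 - 6.6 = 38.5 degrees

38.5 degrees


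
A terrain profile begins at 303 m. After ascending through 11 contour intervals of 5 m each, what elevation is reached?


elevation = 303 + 11 * 5 = 358 m

358 m


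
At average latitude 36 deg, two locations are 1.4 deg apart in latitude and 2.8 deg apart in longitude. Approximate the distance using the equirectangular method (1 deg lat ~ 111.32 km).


dlat_km = 1.4 * 111.32 = 155.848
dlon_km = 2.8 * 111.32 * cos(36) ≈ 252.167
dist = sqrt(155.848^2 + 252.167^2) ≈ 296.4 km

296.4 km


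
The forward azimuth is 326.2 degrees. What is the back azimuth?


back azimuth = (326.2 + 180) mod 360 = 146.2 degrees

146.2 degrees


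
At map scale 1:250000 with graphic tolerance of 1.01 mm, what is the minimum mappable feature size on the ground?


ground = 1.01 mm * 250000 / 1000 = 252.5 m

252.5 m


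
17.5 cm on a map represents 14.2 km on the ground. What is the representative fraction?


ground = 14.2 km = 1420000 cm; RF denominator = ground / map = 1420000 / 17.5 ≈ 81143; RF = 1:81143

1:81143


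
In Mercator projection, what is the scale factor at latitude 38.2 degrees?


SF = 1 / cos(38.2) = 1 / 0.785857 = 1.272

1.272


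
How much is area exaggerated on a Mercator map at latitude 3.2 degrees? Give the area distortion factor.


area_distortion = 1/cos^2(3.2) = 1.003

1.003


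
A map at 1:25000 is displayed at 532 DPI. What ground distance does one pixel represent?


pixel_cm = 2.54 / 532 ≈ 0.004774 cm
ground = pixel_cm * 25000 / 100 = 2.54 * 25000 / (532 * 100) = 63500 / 53200 ≈ 1.19 m

1.19 m


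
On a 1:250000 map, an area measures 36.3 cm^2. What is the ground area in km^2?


ground_area = 36.3 * (250000/100)^2 = 226875000.0 m^2 = 226.875 km^2

226.875 km^2


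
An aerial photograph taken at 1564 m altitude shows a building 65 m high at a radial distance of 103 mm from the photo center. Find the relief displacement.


d = h * r / H = 65 * 103 / 1564 = 4.28 mm

4.28 mm


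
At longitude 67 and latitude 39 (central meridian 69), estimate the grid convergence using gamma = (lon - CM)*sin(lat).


gamma = (67 - 69) * sin(39) = -2 * 0.62932 = -1.259 degrees

-1.259 degrees


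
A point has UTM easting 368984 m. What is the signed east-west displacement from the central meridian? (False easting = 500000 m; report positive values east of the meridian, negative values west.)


displacement = 368984 - 500000 = -131016 m

-131016 m


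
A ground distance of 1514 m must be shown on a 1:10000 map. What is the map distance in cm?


map_cm = 1514 * 100 / 10000 = 15.14 cm

15.14 cm


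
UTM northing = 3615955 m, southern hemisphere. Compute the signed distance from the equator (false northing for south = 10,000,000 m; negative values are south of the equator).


For southern: actual = 3615955 - 10000000 = -6384045 m

-6384045 m


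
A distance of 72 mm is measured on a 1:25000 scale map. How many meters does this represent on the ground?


ground = 72 mm * 25000 / 1000 = 1800.0 m

1800.0 m


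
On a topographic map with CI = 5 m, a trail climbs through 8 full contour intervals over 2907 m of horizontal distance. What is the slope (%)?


elevation change = 8 * 5 = 40 m
slope = 40 / 2907 * 100 = 1.4%

1.4%


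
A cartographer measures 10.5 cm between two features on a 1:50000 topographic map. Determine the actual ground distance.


ground = 10.5 cm * 50000 / 100 = 5250.0 m = 5.25 km

5.25 km


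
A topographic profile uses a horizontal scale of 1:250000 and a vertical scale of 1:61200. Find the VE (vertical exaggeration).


VE = horizontal_scale / vertical_scale = 250000 / 61200 ≈ 4.1

4.1x


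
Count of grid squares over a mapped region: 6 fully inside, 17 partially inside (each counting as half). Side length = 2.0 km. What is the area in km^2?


effective squares = 6 + 17 * 0.5 = 14.5
area = 14.5 * 4.0 = 58.0 km^2

58.0 km^2
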